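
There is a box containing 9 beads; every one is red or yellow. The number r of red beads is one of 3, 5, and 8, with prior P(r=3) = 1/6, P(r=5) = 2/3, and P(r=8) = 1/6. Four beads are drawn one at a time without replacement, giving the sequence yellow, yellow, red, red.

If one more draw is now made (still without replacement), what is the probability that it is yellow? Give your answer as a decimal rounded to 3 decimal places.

The likelihood of the observed sequence under each hypothesis: P(data | r = 3) = (6/9)(5/8)(3/7)(2/6) = 0.059524; P(data | r = 5) = (4/9)(3/8)(5/7)(4/6) = 0.079365; P(data | r = 8) = (1/9)(0/8) = 0.
The prior-weighted likelihoods are 1/6 · 0.059524 = 0.0099206, 2/3 · 0.079365 = 0.05291, 1/6 · 0 = 0; summing to 0.062831.
Normalising, the posterior is P(r = 3 | data) = 0.15789, P(r = 5 | data) = 0.84211, P(r = 8 | data) = 0.
Averaging over the posterior, P(yellow next | data) = (4/5)(0.15789) + (2/5)(0.84211) = 0.46316.

0.463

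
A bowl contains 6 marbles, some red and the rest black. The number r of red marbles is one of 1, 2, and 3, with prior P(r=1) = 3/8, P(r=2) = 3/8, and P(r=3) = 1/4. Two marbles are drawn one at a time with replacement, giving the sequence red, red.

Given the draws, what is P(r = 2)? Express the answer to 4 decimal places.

0.3636

Under each hypothesis, the probability of the observed sequence is: P(data | r = 1) = (1/6)(1/6) = 1/36; P(data | r = 2) = (2/6)(2/6) = 1/9; P(data | r = 3) = (3/6)(3/6) = 1/4.
Weighting by the prior gives 3/8 · 1/36 = 1/96, 3/8 · 1/9 = 1/24, 1/4 · 1/4 = 1/16; these sum to 11/96.
Therefore the posterior P(r = 2 | data) = (1/24) / (11/96) = 4/11.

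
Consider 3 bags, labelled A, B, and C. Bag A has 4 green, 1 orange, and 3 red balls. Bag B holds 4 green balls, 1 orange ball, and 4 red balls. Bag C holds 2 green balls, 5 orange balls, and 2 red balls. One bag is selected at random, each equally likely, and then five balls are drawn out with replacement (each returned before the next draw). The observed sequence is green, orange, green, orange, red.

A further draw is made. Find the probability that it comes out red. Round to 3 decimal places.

Compute the likelihood of the observed sequence for each case: P(data | bag A) = (4/8)(1/8)(4/8)(1/8)(3/8) = 0.0014648; P(data | bag B) = (4/9)(1/9)(4/9)(1/9)(4/9) = 0.0010838; P(data | bag C) = (2/9)(5/9)(2/9)(5/9)(2/9) = 0.003387.
The prior-weighted likelihoods are 1/3 · 0.0014648 = 0.00048828, 1/3 · 0.0010838 = 0.00036128, 1/3 · 0.003387 = 0.001129; these sum to 0.0019786.
Dividing through by the total gives posterior P(bag A | data) = 0.24679, P(bag B | data) = 0.1826, P(bag C | data) = 0.57062.
So P(red next | data) = Σ P(red next | H) P(H | data) = (3/8)(0.24679) + (4/9)(0.1826) + (2/9)(0.57062) = 0.3005.

0.301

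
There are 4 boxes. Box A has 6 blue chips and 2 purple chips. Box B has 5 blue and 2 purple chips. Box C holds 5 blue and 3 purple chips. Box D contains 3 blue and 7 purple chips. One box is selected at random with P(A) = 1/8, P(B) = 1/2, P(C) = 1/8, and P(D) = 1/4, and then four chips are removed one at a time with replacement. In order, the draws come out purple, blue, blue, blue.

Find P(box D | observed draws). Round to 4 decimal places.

For each hypothesis, P(data | H) works out to: P(data | box A) = (2/8)(6/8)(6/8)(6/8) = 0.10547; P(data | box B) = (2/7)(5/7)(5/7)(5/7) = 0.10412; P(data | box C) = (3/8)(5/8)(5/8)(5/8) = 0.091553; P(data | box D) = (7/10)(3/10)(3/10)(3/10) = 0.0189.
The prior-weighted likelihoods are 1/8 · 0.10547 = 0.013184, 1/2 · 0.10412 = 0.052062, 1/8 · 0.091553 = 0.011444, 1/4 · 0.0189 = 0.004725; summing to 0.081414.
Therefore the posterior P(box D | data) = (0.004725) / (0.081414) = 0.058036.

0.0580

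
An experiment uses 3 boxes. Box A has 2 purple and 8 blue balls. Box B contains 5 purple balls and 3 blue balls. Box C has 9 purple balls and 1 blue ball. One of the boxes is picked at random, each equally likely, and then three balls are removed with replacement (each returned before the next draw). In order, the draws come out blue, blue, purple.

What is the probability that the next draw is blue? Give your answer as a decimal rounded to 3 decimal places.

Under each hypothesis, the probability of the observed sequence is: P(data | box A) = (8/10)(8/10)(2/10) = 0.128; P(data | box B) = (3/8)(3/8)(5/8) = 0.087891; P(data | box C) = (1/10)(1/10)(9/10) = 0.009.
Multiplying each by its prior: 1/3 · 0.128 = 0.042667, 1/3 · 0.087891 = 0.029297, 1/3 · 0.009 = 0.003; these sum to 0.074964.
Dividing through by the total gives posterior P(box A | data) = 0.56917, P(box B | data) = 0.39081, P(box C | data) = 0.040019.
Averaging over the posterior, P(blue next | data) = (4/5)(0.56917) + (3/8)(0.39081) + (1/10)(0.040019) = 0.60589.

0.606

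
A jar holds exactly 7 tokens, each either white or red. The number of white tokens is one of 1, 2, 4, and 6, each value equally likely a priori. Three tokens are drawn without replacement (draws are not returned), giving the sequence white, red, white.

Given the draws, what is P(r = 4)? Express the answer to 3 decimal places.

0.474

The likelihood of the observed sequence under each hypothesis: P(data | r = 1) = (1/7)(6/6)(0/5) = 0; P(data | r = 2) = (2/7)(5/6)(1/5) = 1/21; P(data | r = 4) = (4/7)(3/6)(3/5) = 6/35; P(data | r = 6) = (6/7)(1/6)(5/5) = 1/7.
The prior-weighted likelihoods are 1/4 · 0 = 0, 1/4 · 1/21 = 1/84, 1/4 · 6/35 = 3/70, 1/4 · 1/7 = 1/28; summing to 19/210.
Hence P(r = 4 | data) = (3/70) / (19/210) = 9/19.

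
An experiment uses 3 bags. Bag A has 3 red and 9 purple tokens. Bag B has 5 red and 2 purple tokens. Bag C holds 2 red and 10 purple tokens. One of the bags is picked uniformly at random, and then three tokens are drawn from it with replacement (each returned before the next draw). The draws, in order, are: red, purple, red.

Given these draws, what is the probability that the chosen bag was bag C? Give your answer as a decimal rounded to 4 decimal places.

Under each hypothesis, the probability of the observed sequence is: P(data | bag A) = (3/12)(9/12)(3/12) = 0.046875; P(data | bag B) = (5/7)(2/7)(5/7) = 0.14577; P(data | bag C) = (2/12)(10/12)(2/12) = 0.023148.
Multiplying each by its prior: 1/3 · 0.046875 = 0.015625, 1/3 · 0.14577 = 0.048591, 1/3 · 0.023148 = 0.007716; summing to 0.071932.
By Bayes' rule, P(bag C | data) = (0.007716) / (0.071932) = 0.10727.

0.1073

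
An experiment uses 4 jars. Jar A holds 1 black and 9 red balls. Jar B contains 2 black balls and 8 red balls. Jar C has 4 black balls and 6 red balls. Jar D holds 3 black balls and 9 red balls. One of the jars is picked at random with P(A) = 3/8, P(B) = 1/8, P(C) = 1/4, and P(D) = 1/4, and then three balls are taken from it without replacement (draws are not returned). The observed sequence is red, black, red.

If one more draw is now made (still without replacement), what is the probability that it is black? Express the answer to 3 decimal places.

Under each hypothesis, the probability of the observed sequence is: P(data | jar A) = (9/10)(1/9)(8/8) = 0.1; P(data | jar B) = (8/10)(2/9)(7/8) = 0.15556; P(data | jar C) = (6/10)(4/9)(5/8) = 0.16667; P(data | jar D) = (9/12)(3/11)(8/10) = 0.16364.
Weighting by the prior gives 3/8 · 0.1 = 0.0375, 1/8 · 0.15556 = 0.019444, 1/4 · 0.16667 = 0.041667, 1/4 · 0.16364 = 0.040909; summing to 0.13952.
Dividing through by the total gives posterior P(jar A | data) = 0.26878, P(jar B | data) = 0.13937, P(jar C | data) = 0.29864, P(jar D | data) = 0.29321.
So P(black next | data) = Σ P(black next | H) P(H | data) = (0)(0.26878) + (1/7)(0.13937) + (3/7)(0.29864) + (2/9)(0.29321) = 0.21306.

0.213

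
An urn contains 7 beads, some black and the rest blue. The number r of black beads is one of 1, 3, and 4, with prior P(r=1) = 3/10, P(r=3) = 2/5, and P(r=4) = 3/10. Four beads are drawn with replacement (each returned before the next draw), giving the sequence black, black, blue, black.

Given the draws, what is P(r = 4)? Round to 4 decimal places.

0.5614

The likelihood of the observed sequence under each hypothesis: P(data | r = 1) = (1/7)(1/7)(6/7)(1/7) = 0.002499; P(data | r = 3) = (3/7)(3/7)(4/7)(3/7) = 0.044981; P(data | r = 4) = (4/7)(4/7)(3/7)(4/7) = 0.079967.
Multiplying each by its prior: 3/10 · 0.002499 = 0.00074969, 2/5 · 0.044981 = 0.017993, 3/10 · 0.079967 = 0.02399; summing to 0.042732.
Hence P(r = 4 | data) = (0.02399) / (0.042732) = 0.5614.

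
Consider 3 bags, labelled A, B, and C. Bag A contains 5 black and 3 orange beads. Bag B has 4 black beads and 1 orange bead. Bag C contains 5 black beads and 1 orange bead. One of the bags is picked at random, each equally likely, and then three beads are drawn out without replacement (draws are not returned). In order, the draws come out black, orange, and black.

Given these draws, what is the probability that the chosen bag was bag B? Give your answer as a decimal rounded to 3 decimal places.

Under each hypothesis, the probability of the observed sequence is: P(data | bag A) = (5/8)(3/7)(4/6) = 0.17857; P(data | bag B) = (4/5)(1/4)(3/3) = 0.2; P(data | bag C) = (5/6)(1/5)(4/4) = 0.16667.
Multiplying each by its prior: 1/3 · 0.17857 = 0.059524, 1/3 · 0.2 = 0.066667, 1/3 · 0.16667 = 0.055556; summing to 0.18175.
Hence P(bag B | data) = (0.066667) / (0.18175) = 0.36681.

0.367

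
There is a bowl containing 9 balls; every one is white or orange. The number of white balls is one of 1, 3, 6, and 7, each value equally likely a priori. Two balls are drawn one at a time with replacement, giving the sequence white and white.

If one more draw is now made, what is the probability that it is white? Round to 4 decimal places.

0.6865

Under each hypothesis, the probability of the observed sequence is: P(data | r = 1) = (1/9)(1/9) = 1/81; P(data | r = 3) = (3/9)(3/9) = 1/9; P(data | r = 6) = (6/9)(6/9) = 4/9; P(data | r = 7) = (7/9)(7/9) = 49/81.
Multiplying each by its prior: 1/4 · 1/81 = 1/324, 1/4 · 1/9 = 1/36, 1/4 · 4/9 = 1/9, 1/4 · 49/81 = 49/324; these sum to 95/324.
Normalising, the posterior is P(r = 1 | data) = 1/95, P(r = 3 | data) = 9/95, P(r = 6 | data) = 36/95, P(r = 7 | data) = 49/95.
So P(white next | data) = Σ P(white next | H) P(H | data) = (1/9)(1/95) + (1/3)(9/95) + (2/3)(36/95) + (7/9)(49/95) = 587/855.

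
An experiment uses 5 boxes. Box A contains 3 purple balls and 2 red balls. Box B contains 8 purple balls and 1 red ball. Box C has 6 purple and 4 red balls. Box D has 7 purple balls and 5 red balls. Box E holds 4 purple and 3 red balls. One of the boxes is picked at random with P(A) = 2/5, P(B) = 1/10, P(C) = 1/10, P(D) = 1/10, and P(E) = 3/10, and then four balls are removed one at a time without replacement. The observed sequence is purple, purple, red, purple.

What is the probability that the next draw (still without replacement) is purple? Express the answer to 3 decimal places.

Compute the likelihood of the observed sequence for each case: P(data | box A) = (3/5)(2/4)(2/3)(1/2) = 0.1; P(data | box B) = (8/9)(7/8)(1/7)(6/6) = 0.11111; P(data | box C) = (6/10)(5/9)(4/8)(4/7) = 0.095238; P(data | box D) = (7/12)(6/11)(5/10)(5/9) = 0.088384; P(data | box E) = (4/7)(3/6)(3/5)(2/4) = 0.085714.
Multiplying each by its prior: 2/5 · 0.1 = 0.04, 1/10 · 0.11111 = 0.011111, 1/10 · 0.095238 = 0.0095238, 1/10 · 0.088384 = 0.0088384, 3/10 · 0.085714 = 0.025714; summing to 0.095188.
Dividing through by the total gives posterior P(box A | data) = 0.42022, P(box B | data) = 0.11673, P(box C | data) = 0.10005, P(box D | data) = 0.092852, P(box E | data) = 0.27014.
The predictive probability is P(purple next | data) = (0)(0.42022) + (1)(0.11673) + (1/2)(0.10005) + (1/2)(0.092852) + (1/3)(0.27014) = 0.30323.

0.303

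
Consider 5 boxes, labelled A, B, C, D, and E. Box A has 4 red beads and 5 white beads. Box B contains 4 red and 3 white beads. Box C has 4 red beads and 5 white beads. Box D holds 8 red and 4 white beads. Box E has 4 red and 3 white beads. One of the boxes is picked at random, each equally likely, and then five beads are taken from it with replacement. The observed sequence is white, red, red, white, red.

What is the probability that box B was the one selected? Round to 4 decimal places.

0.2202

Compute the likelihood of the observed sequence for each case: P(data | box A) = (5/9)(4/9)(4/9)(5/9)(4/9) = 0.027096; P(data | box B) = (3/7)(4/7)(4/7)(3/7)(4/7) = 0.034271; P(data | box C) = (5/9)(4/9)(4/9)(5/9)(4/9) = 0.027096; P(data | box D) = (4/12)(8/12)(8/12)(4/12)(8/12) = 0.032922; P(data | box E) = (3/7)(4/7)(4/7)(3/7)(4/7) = 0.034271.
Multiplying each by its prior: 1/5 · 0.027096 = 0.0054192, 1/5 · 0.034271 = 0.0068543, 1/5 · 0.027096 = 0.0054192, 1/5 · 0.032922 = 0.0065844, 1/5 · 0.034271 = 0.0068543; these sum to 0.031131.
Hence P(box B | data) = (0.0068543) / (0.031131) = 0.22017.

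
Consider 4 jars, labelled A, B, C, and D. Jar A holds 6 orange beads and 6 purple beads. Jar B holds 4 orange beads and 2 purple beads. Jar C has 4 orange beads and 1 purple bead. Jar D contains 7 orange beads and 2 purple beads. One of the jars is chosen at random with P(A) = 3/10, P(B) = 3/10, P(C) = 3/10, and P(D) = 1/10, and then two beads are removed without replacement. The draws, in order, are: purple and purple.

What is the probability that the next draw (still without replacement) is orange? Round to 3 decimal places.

0.700

Compute the likelihood of the observed sequence for each case: P(data | jar A) = (6/12)(5/11) = 0.22727; P(data | jar B) = (2/6)(1/5) = 0.066667; P(data | jar C) = (1/5)(0/4) = 0; P(data | jar D) = (2/9)(1/8) = 0.027778.
Multiplying each by its prior: 3/10 · 0.22727 = 0.068182, 3/10 · 0.066667 = 0.02, 3/10 · 0 = 0, 1/10 · 0.027778 = 0.0027778; summing to 0.09096.
Normalising, the posterior is P(jar A | data) = 0.74958, P(jar B | data) = 0.21988, P(jar C | data) = 0, P(jar D | data) = 0.030539.
So P(orange next | data) = Σ P(orange next | H) P(H | data) = (3/5)(0.74958) + (1)(0.21988) + (1)(0.030539) = 0.70017.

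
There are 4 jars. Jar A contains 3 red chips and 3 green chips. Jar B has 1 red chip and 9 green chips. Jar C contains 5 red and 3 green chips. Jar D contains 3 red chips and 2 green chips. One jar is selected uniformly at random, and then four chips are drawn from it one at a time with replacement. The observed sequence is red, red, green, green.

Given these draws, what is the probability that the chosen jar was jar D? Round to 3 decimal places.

0.315

The likelihood of the observed sequence under each hypothesis: P(data | jar A) = (3/6)(3/6)(3/6)(3/6) = 0.0625; P(data | jar B) = (1/10)(1/10)(9/10)(9/10) = 0.0081; P(data | jar C) = (5/8)(5/8)(3/8)(3/8) = 0.054932; P(data | jar D) = (3/5)(3/5)(2/5)(2/5) = 0.0576.
Weighting by the prior gives 1/4 · 0.0625 = 0.015625, 1/4 · 0.0081 = 0.002025, 1/4 · 0.054932 = 0.013733, 1/4 · 0.0576 = 0.0144; these sum to 0.045783.
Therefore the posterior P(jar D | data) = (0.0144) / (0.045783) = 0.31453.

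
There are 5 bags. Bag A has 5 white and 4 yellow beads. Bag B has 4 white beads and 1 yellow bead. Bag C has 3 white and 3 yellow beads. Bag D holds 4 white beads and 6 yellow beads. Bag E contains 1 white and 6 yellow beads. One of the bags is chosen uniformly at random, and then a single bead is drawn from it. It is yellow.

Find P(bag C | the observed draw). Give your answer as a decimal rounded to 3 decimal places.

The likelihood of this draw under each hypothesis: P(data | bag A) = (4/9) = 0.44444; P(data | bag B) = (1/5) = 0.2; P(data | bag C) = (3/6) = 0.5; P(data | bag D) = (6/10) = 0.6; P(data | bag E) = (6/7) = 0.85714.
The prior-weighted likelihoods are 1/5 · 0.44444 = 0.088889, 1/5 · 0.2 = 0.04, 1/5 · 0.5 = 0.1, 1/5 · 0.6 = 0.12, 1/5 · 0.85714 = 0.17143; these sum to 0.52032.
So P(bag C | data) = (0.1) / (0.52032) = 0.19219.

0.192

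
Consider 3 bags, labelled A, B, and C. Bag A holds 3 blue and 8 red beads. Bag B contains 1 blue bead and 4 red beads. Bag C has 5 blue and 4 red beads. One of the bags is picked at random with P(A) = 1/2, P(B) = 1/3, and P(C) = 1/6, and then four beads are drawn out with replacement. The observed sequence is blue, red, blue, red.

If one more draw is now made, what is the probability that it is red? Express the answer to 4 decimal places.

0.6685

For each hypothesis, P(data | H) works out to: P(data | bag A) = (3/11)(8/11)(3/11)(8/11) = 0.039342; P(data | bag B) = (1/5)(4/5)(1/5)(4/5) = 0.0256; P(data | bag C) = (5/9)(4/9)(5/9)(4/9) = 0.060966.
The prior-weighted likelihoods are 1/2 · 0.039342 = 0.019671, 1/3 · 0.0256 = 0.0085333, 1/6 · 0.060966 = 0.010161; these sum to 0.038365.
Normalising, the posterior is P(bag A | data) = 0.51273, P(bag B | data) = 0.22242, P(bag C | data) = 0.26485.
So P(red next | data) = Σ P(red next | H) P(H | data) = (8/11)(0.51273) + (4/5)(0.22242) + (4/9)(0.26485) = 0.66854.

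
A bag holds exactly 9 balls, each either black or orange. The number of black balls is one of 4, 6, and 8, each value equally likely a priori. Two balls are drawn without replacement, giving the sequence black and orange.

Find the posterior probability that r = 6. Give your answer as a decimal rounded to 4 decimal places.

0.3913

Compute the likelihood of the observed sequence for each case: P(data | r = 4) = (4/9)(5/8) = 5/18; P(data | r = 6) = (6/9)(3/8) = 1/4; P(data | r = 8) = (8/9)(1/8) = 1/9.
The prior-weighted likelihoods are 1/3 · 5/18 = 5/54, 1/3 · 1/4 = 1/12, 1/3 · 1/9 = 1/27; these sum to 23/108.
Hence P(r = 6 | data) = (1/12) / (23/108) = 9/23.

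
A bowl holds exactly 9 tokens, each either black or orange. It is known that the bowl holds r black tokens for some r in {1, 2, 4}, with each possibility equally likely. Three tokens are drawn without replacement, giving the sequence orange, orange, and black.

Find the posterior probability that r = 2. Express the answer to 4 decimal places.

0.3818

The likelihood of the observed sequence under each hypothesis: P(data | r = 1) = (8/9)(7/8)(1/7) = 1/9; P(data | r = 2) = (7/9)(6/8)(2/7) = 1/6; P(data | r = 4) = (5/9)(4/8)(4/7) = 10/63.
Multiplying each by its prior: 1/3 · 1/9 = 1/27, 1/3 · 1/6 = 1/18, 1/3 · 10/63 = 10/189; summing to 55/378.
Therefore the posterior P(r = 2 | data) = (1/18) / (55/378) = 21/55.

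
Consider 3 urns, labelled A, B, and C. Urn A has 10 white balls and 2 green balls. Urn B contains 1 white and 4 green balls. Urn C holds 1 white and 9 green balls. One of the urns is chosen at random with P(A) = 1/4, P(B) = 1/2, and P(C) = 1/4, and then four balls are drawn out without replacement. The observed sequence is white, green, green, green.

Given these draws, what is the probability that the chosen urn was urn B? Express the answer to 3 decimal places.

0.800

Compute the likelihood of the observed sequence for each case: P(data | urn A) = (10/12)(2/11)(1/10)(0/9) = 0; P(data | urn B) = (1/5)(4/4)(3/3)(2/2) = 1/5; P(data | urn C) = (1/10)(9/9)(8/8)(7/7) = 1/10.
Weighting by the prior gives 1/4 · 0 = 0, 1/2 · 1/5 = 1/10, 1/4 · 1/10 = 1/40; with total 1/8.
Hence P(urn B | data) = (1/10) / (1/8) = 4/5.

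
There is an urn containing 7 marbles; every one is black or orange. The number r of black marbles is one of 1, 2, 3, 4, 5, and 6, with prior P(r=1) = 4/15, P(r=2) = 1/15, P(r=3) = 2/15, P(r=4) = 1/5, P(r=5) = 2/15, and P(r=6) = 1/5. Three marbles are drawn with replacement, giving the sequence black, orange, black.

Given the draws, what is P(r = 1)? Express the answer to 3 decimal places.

For each hypothesis, P(data | H) works out to: P(data | r = 1) = (1/7)(6/7)(1/7) = 0.017493; P(data | r = 2) = (2/7)(5/7)(2/7) = 0.058309; P(data | r = 3) = (3/7)(4/7)(3/7) = 0.10496; P(data | r = 4) = (4/7)(3/7)(4/7) = 0.13994; P(data | r = 5) = (5/7)(2/7)(5/7) = 0.14577; P(data | r = 6) = (6/7)(1/7)(6/7) = 0.10496.
Multiplying each by its prior: 4/15 · 0.017493 = 0.0046647, 1/15 · 0.058309 = 0.0038873, 2/15 · 0.10496 = 0.013994, 1/5 · 0.13994 = 0.027988, 2/15 · 0.14577 = 0.019436, 1/5 · 0.10496 = 0.020991; these sum to 0.090962.
Hence P(r = 1 | data) = (0.0046647) / (0.090962) = 0.051282.

0.051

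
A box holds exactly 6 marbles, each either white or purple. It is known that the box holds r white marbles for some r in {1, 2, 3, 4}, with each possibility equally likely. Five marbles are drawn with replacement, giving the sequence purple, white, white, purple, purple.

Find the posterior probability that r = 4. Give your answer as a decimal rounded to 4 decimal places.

0.1702

For each hypothesis, P(data | H) works out to: P(data | r = 1) = (5/6)(1/6)(1/6)(5/6)(5/6) = 0.016075; P(data | r = 2) = (4/6)(2/6)(2/6)(4/6)(4/6) = 0.032922; P(data | r = 3) = (3/6)(3/6)(3/6)(3/6)(3/6) = 0.03125; P(data | r = 4) = (2/6)(4/6)(4/6)(2/6)(2/6) = 0.016461.
Weighting by the prior gives 1/4 · 0.016075 = 0.0040188, 1/4 · 0.032922 = 0.0082305, 1/4 · 0.03125 = 0.0078125, 1/4 · 0.016461 = 0.0041152; summing to 0.024177.
Therefore the posterior P(r = 4 | data) = (0.0041152) / (0.024177) = 0.17021.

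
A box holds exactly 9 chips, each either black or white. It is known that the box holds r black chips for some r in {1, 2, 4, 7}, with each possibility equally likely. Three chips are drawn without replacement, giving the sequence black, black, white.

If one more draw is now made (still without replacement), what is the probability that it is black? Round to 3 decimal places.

0.570

The likelihood of the observed sequence under each hypothesis: P(data | r = 1) = (1/9)(0/8) = 0; P(data | r = 2) = (2/9)(1/8)(7/7) = 0.027778; P(data | r = 4) = (4/9)(3/8)(5/7) = 0.11905; P(data | r = 7) = (7/9)(6/8)(2/7) = 0.16667.
The prior-weighted likelihoods are 1/4 · 0 = 0, 1/4 · 0.027778 = 0.0069444, 1/4 · 0.11905 = 0.029762, 1/4 · 0.16667 = 0.041667; summing to 0.078373.
Normalising, the posterior is P(r = 1 | data) = 0, P(r = 2 | data) = 0.088608, P(r = 4 | data) = 0.37975, P(r = 7 | data) = 0.53165.
So P(black next | data) = Σ P(black next | H) P(H | data) = (0)(0.088608) + (1/3)(0.37975) + (5/6)(0.53165) = 0.56962.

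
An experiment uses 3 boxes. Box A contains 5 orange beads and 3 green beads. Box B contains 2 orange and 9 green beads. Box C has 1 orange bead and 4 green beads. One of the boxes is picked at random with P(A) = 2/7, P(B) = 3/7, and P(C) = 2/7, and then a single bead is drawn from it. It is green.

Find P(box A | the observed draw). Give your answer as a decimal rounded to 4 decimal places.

0.1561

The likelihood of this draw under each hypothesis: P(data | box A) = (3/8) = 3/8; P(data | box B) = (9/11) = 9/11; P(data | box C) = (4/5) = 4/5.
The prior-weighted likelihoods are 2/7 · 3/8 = 3/28, 3/7 · 9/11 = 27/77, 2/7 · 4/5 = 8/35; with total 151/220.
By Bayes' rule, P(box A | data) = (3/28) / (151/220) = 165/1057.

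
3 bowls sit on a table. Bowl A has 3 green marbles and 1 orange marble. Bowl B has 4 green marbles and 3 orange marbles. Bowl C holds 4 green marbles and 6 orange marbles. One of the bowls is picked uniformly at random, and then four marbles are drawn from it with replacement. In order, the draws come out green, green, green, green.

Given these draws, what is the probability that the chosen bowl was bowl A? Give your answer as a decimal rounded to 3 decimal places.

0.705

For each hypothesis, P(data | H) works out to: P(data | bowl A) = (3/4)(3/4)(3/4)(3/4) = 0.31641; P(data | bowl B) = (4/7)(4/7)(4/7)(4/7) = 0.10662; P(data | bowl C) = (4/10)(4/10)(4/10)(4/10) = 0.0256.
Weighting by the prior gives 1/3 · 0.31641 = 0.10547, 1/3 · 0.10662 = 0.035541, 1/3 · 0.0256 = 0.0085333; with total 0.14954.
Hence P(bowl A | data) = (0.10547) / (0.14954) = 0.70527.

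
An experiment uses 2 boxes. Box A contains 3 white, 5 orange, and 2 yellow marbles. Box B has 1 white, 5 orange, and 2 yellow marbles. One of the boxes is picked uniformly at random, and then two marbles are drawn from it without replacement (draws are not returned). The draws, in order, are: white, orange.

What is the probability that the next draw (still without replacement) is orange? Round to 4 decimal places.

For each hypothesis, P(data | H) works out to: P(data | box A) = (3/10)(5/9) = 1/6; P(data | box B) = (1/8)(5/7) = 5/56.
The prior-weighted likelihoods are 1/2 · 1/6 = 1/12, 1/2 · 5/56 = 5/112; with total 43/336.
The posterior is then P(box A | data) = 28/43, P(box B | data) = 15/43.
So P(orange next | data) = Σ P(orange next | H) P(H | data) = (1/2)(28/43) + (2/3)(15/43) = 24/43.

0.5581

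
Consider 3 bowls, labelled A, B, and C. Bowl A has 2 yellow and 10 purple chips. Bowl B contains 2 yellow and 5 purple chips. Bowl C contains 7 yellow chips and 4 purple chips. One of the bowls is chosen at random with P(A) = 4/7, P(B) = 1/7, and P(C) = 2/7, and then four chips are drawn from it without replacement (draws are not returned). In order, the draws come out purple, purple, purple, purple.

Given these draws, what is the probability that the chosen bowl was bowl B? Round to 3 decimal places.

0.077

The likelihood of the observed sequence under each hypothesis: P(data | bowl A) = (10/12)(9/11)(8/10)(7/9) = 0.42424; P(data | bowl B) = (5/7)(4/6)(3/5)(2/4) = 0.14286; P(data | bowl C) = (4/11)(3/10)(2/9)(1/8) = 0.0030303.
Multiplying each by its prior: 4/7 · 0.42424 = 0.24242, 1/7 · 0.14286 = 0.020408, 2/7 · 0.0030303 = 0.0008658; with total 0.2637.
So P(bowl B | data) = (0.020408) / (0.2637) = 0.077392.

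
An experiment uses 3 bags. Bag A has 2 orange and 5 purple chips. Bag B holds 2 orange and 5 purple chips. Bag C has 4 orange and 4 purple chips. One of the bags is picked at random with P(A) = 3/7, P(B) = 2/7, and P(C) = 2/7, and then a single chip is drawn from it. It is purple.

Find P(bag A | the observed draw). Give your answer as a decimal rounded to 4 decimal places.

0.4688

Compute the likelihood of this draw for each case: P(data | bag A) = (5/7) = 5/7; P(data | bag B) = (5/7) = 5/7; P(data | bag C) = (4/8) = 1/2.
Weighting by the prior gives 3/7 · 5/7 = 15/49, 2/7 · 5/7 = 10/49, 2/7 · 1/2 = 1/7; with total 32/49.
Hence P(bag A | data) = (15/49) / (32/49) = 15/32.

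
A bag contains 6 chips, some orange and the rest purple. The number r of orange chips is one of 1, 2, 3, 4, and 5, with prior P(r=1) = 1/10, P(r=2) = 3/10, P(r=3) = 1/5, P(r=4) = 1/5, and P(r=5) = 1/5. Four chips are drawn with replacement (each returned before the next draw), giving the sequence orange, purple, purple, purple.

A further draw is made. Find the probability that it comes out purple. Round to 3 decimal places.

0.623

Compute the likelihood of the observed sequence for each case: P(data | r = 1) = (1/6)(5/6)(5/6)(5/6) = 0.096451; P(data | r = 2) = (2/6)(4/6)(4/6)(4/6) = 0.098765; P(data | r = 3) = (3/6)(3/6)(3/6)(3/6) = 0.0625; P(data | r = 4) = (4/6)(2/6)(2/6)(2/6) = 0.024691; P(data | r = 5) = (5/6)(1/6)(1/6)(1/6) = 0.003858.
The prior-weighted likelihoods are 1/10 · 0.096451 = 0.0096451, 3/10 · 0.098765 = 0.02963, 1/5 · 0.0625 = 0.0125, 1/5 · 0.024691 = 0.0049383, 1/5 · 0.003858 = 0.0007716; summing to 0.057485.
The posterior is then P(r = 1 | data) = 0.16779, P(r = 2 | data) = 0.51544, P(r = 3 | data) = 0.21745, P(r = 4 | data) = 0.085906, P(r = 5 | data) = 0.013423.
The predictive probability is P(purple next | data) = (5/6)(0.16779) + (2/3)(0.51544) + (1/2)(0.21745) + (1/3)(0.085906) + (1/6)(0.013423) = 0.62304.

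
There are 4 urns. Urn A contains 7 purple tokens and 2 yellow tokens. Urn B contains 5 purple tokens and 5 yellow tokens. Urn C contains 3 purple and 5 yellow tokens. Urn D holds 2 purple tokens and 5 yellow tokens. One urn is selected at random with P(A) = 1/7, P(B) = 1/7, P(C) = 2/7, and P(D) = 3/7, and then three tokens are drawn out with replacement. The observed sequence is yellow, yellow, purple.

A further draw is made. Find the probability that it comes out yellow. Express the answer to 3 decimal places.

0.634

Compute the likelihood of the observed sequence for each case: P(data | urn A) = (2/9)(2/9)(7/9) = 0.038409; P(data | urn B) = (5/10)(5/10)(5/10) = 0.125; P(data | urn C) = (5/8)(5/8)(3/8) = 0.14648; P(data | urn D) = (5/7)(5/7)(2/7) = 0.14577.
The prior-weighted likelihoods are 1/7 · 0.038409 = 0.005487, 1/7 · 0.125 = 0.017857, 2/7 · 0.14648 = 0.041853, 3/7 · 0.14577 = 0.062474; these sum to 0.12767.
Dividing through by the total gives posterior P(urn A | data) = 0.042977, P(urn B | data) = 0.13987, P(urn C | data) = 0.32782, P(urn D | data) = 0.48934.
So P(yellow next | data) = Σ P(yellow next | H) P(H | data) = (2/9)(0.042977) + (1/2)(0.13987) + (5/8)(0.32782) + (5/7)(0.48934) = 0.6339.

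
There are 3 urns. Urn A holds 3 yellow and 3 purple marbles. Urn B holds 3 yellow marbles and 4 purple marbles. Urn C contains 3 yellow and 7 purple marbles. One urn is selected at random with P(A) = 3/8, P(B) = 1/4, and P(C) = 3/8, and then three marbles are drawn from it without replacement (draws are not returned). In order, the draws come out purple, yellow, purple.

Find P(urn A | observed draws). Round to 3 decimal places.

For each hypothesis, P(data | H) works out to: P(data | urn A) = (3/6)(3/5)(2/4) = 0.15; P(data | urn B) = (4/7)(3/6)(3/5) = 0.17143; P(data | urn C) = (7/10)(3/9)(6/8) = 0.175.
Multiplying each by its prior: 3/8 · 0.15 = 0.05625, 1/4 · 0.17143 = 0.042857, 3/8 · 0.175 = 0.065625; these sum to 0.16473.
Hence P(urn A | data) = (0.05625) / (0.16473) = 0.34146.

0.341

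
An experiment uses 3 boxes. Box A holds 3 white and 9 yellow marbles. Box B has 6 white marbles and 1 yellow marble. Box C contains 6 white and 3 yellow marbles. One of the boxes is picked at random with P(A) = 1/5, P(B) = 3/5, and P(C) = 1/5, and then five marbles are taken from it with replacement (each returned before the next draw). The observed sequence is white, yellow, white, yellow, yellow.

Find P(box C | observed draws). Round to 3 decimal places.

0.334

The likelihood of the observed sequence under each hypothesis: P(data | box A) = (3/12)(9/12)(3/12)(9/12)(9/12) = 0.026367; P(data | box B) = (6/7)(1/7)(6/7)(1/7)(1/7) = 0.002142; P(data | box C) = (6/9)(3/9)(6/9)(3/9)(3/9) = 0.016461.
Weighting by the prior gives 1/5 · 0.026367 = 0.0052734, 3/5 · 0.002142 = 0.0012852, 1/5 · 0.016461 = 0.0032922; summing to 0.0098508.
Therefore the posterior P(box C | data) = (0.0032922) / (0.0098508) = 0.3342.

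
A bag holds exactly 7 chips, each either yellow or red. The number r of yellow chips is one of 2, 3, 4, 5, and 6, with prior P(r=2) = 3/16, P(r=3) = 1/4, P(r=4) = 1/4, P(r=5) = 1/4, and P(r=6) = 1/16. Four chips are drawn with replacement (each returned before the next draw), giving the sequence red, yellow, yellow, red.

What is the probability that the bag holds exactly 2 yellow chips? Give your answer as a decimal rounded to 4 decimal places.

0.1589

The likelihood of the observed sequence under each hypothesis: P(data | r = 2) = (5/7)(2/7)(2/7)(5/7) = 0.041649; P(data | r = 3) = (4/7)(3/7)(3/7)(4/7) = 0.059975; P(data | r = 4) = (3/7)(4/7)(4/7)(3/7) = 0.059975; P(data | r = 5) = (2/7)(5/7)(5/7)(2/7) = 0.041649; P(data | r = 6) = (1/7)(6/7)(6/7)(1/7) = 0.014994.
Weighting by the prior gives 3/16 · 0.041649 = 0.0078092, 1/4 · 0.059975 = 0.014994, 1/4 · 0.059975 = 0.014994, 1/4 · 0.041649 = 0.010412, 1/16 · 0.014994 = 0.00093711; summing to 0.049146.
Hence P(r = 2 | data) = (0.0078092) / (0.049146) = 0.1589.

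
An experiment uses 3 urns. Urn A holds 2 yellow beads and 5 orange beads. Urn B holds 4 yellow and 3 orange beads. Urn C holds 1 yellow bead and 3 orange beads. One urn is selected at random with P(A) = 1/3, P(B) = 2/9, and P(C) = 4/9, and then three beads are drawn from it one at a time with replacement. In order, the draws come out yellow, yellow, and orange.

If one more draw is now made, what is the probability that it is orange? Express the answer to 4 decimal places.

Under each hypothesis, the probability of the observed sequence is: P(data | urn A) = (2/7)(2/7)(5/7) = 0.058309; P(data | urn B) = (4/7)(4/7)(3/7) = 0.13994; P(data | urn C) = (1/4)(1/4)(3/4) = 0.046875.
The prior-weighted likelihoods are 1/3 · 0.058309 = 0.019436, 2/9 · 0.13994 = 0.031098, 4/9 · 0.046875 = 0.020833; summing to 0.071368.
The posterior is then P(urn A | data) = 0.27234, P(urn B | data) = 0.43574, P(urn C | data) = 0.29191.
So P(orange next | data) = Σ P(orange next | H) P(H | data) = (5/7)(0.27234) + (3/7)(0.43574) + (3/4)(0.29191) = 0.60021.

0.6002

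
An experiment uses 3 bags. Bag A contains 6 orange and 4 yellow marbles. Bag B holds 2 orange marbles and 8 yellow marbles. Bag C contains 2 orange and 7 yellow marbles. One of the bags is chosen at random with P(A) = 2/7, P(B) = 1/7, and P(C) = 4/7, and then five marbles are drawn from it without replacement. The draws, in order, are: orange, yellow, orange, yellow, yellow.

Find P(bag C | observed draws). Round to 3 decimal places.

Compute the likelihood of the observed sequence for each case: P(data | bag A) = (6/10)(4/9)(5/8)(3/7)(2/6) = 1/42; P(data | bag B) = (2/10)(8/9)(1/8)(7/7)(6/6) = 1/45; P(data | bag C) = (2/9)(7/8)(1/7)(6/6)(5/5) = 1/36.
Weighting by the prior gives 2/7 · 1/42 = 1/147, 1/7 · 1/45 = 1/315, 4/7 · 1/36 = 1/63; these sum to 19/735.
By Bayes' rule, P(bag C | data) = (1/63) / (19/735) = 35/57.

0.614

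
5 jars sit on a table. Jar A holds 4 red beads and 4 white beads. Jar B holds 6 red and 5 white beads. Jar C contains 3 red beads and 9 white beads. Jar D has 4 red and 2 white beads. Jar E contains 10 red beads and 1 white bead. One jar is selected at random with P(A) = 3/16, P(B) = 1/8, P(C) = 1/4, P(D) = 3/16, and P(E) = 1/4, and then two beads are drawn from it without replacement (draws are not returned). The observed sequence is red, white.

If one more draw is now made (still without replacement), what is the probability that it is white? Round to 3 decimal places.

0.451

Compute the likelihood of the observed sequence for each case: P(data | jar A) = (4/8)(4/7) = 0.28571; P(data | jar B) = (6/11)(5/10) = 0.27273; P(data | jar C) = (3/12)(9/11) = 0.20455; P(data | jar D) = (4/6)(2/5) = 0.26667; P(data | jar E) = (10/11)(1/10) = 0.090909.
Multiplying each by its prior: 3/16 · 0.28571 = 0.053571, 1/8 · 0.27273 = 0.034091, 1/4 · 0.20455 = 0.051136, 3/16 · 0.26667 = 0.05, 1/4 · 0.090909 = 0.022727; these sum to 0.21153.
Normalising, the posterior is P(jar A | data) = 0.25326, P(jar B | data) = 0.16117, P(jar C | data) = 0.24175, P(jar D | data) = 0.23638, P(jar E | data) = 0.10744.
Averaging over the posterior, P(white next | data) = (1/2)(0.25326) + (4/9)(0.16117) + (4/5)(0.24175) + (1/4)(0.23638) + (0)(0.10744) = 0.45075.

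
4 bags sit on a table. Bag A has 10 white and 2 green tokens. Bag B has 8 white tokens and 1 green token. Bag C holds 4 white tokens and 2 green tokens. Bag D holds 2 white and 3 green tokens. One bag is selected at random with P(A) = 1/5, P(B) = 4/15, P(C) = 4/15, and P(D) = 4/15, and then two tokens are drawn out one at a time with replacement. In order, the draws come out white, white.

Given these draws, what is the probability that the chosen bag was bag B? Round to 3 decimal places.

For each hypothesis, P(data | H) works out to: P(data | bag A) = (10/12)(10/12) = 0.69444; P(data | bag B) = (8/9)(8/9) = 0.79012; P(data | bag C) = (4/6)(4/6) = 0.44444; P(data | bag D) = (2/5)(2/5) = 0.16.
Multiplying each by its prior: 1/5 · 0.69444 = 0.13889, 4/15 · 0.79012 = 0.2107, 4/15 · 0.44444 = 0.11852, 4/15 · 0.16 = 0.042667; these sum to 0.51077.
Therefore the posterior P(bag B | data) = (0.2107) / (0.51077) = 0.41251.

0.413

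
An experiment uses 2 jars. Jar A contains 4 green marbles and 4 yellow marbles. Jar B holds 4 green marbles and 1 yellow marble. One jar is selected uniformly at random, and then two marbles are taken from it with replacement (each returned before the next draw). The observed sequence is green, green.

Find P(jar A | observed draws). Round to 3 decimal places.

For each hypothesis, P(data | H) works out to: P(data | jar A) = (4/8)(4/8) = 1/4; P(data | jar B) = (4/5)(4/5) = 16/25.
Weighting by the prior gives 1/2 · 1/4 = 1/8, 1/2 · 16/25 = 8/25; with total 89/200.
So P(jar A | data) = (1/8) / (89/200) = 25/89.

0.281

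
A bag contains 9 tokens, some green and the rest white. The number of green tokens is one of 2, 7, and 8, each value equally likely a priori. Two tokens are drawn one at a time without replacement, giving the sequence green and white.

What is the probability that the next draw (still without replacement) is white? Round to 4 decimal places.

Compute the likelihood of the observed sequence for each case: P(data | r = 2) = (2/9)(7/8) = 7/36; P(data | r = 7) = (7/9)(2/8) = 7/36; P(data | r = 8) = (8/9)(1/8) = 1/9.
Weighting by the prior gives 1/3 · 7/36 = 7/108, 1/3 · 7/36 = 7/108, 1/3 · 1/9 = 1/27; these sum to 1/6.
Dividing through by the total gives posterior P(r = 2 | data) = 7/18, P(r = 7 | data) = 7/18, P(r = 8 | data) = 2/9.
The predictive probability is P(white next | data) = (6/7)(7/18) + (1/7)(7/18) + (0)(2/9) = 7/18.

0.3889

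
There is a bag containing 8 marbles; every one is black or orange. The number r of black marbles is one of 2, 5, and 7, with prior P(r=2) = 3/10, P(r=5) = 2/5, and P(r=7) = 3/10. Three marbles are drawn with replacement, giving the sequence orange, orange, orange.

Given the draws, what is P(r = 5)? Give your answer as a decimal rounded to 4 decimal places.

The likelihood of the observed sequence under each hypothesis: P(data | r = 2) = (6/8)(6/8)(6/8) = 0.42188; P(data | r = 5) = (3/8)(3/8)(3/8) = 0.052734; P(data | r = 7) = (1/8)(1/8)(1/8) = 0.0019531.
The prior-weighted likelihoods are 3/10 · 0.42188 = 0.12656, 2/5 · 0.052734 = 0.021094, 3/10 · 0.0019531 = 0.00058594; with total 0.14824.
Hence P(r = 5 | data) = (0.021094) / (0.14824) = 0.14229.

0.1423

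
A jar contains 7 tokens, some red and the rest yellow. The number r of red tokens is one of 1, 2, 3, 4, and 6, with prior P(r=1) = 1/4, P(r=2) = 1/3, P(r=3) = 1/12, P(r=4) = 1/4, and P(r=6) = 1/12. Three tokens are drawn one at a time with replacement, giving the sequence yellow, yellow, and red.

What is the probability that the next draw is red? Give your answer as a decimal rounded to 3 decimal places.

0.340

The likelihood of the observed sequence under each hypothesis: P(data | r = 1) = (6/7)(6/7)(1/7) = 0.10496; P(data | r = 2) = (5/7)(5/7)(2/7) = 0.14577; P(data | r = 3) = (4/7)(4/7)(3/7) = 0.13994; P(data | r = 4) = (3/7)(3/7)(4/7) = 0.10496; P(data | r = 6) = (1/7)(1/7)(6/7) = 0.017493.
Multiplying each by its prior: 1/4 · 0.10496 = 0.026239, 1/3 · 0.14577 = 0.048591, 1/12 · 0.13994 = 0.011662, 1/4 · 0.10496 = 0.026239, 1/12 · 0.017493 = 0.0014577; with total 0.11419.
The posterior is then P(r = 1 | data) = 0.22979, P(r = 2 | data) = 0.42553, P(r = 3 | data) = 0.10213, P(r = 4 | data) = 0.22979, P(r = 6 | data) = 0.012766.
The predictive probability is P(red next | data) = (1/7)(0.22979) + (2/7)(0.42553) + (3/7)(0.10213) + (4/7)(0.22979) + (6/7)(0.012766) = 0.34043.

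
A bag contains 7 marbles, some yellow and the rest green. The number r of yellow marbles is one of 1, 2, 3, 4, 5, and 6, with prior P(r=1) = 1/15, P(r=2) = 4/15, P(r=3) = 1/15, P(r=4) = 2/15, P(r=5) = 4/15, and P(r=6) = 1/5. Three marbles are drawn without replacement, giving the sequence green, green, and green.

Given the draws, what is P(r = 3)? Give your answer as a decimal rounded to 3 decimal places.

0.061

Compute the likelihood of the observed sequence for each case: P(data | r = 1) = (6/7)(5/6)(4/5) = 4/7; P(data | r = 2) = (5/7)(4/6)(3/5) = 2/7; P(data | r = 3) = (4/7)(3/6)(2/5) = 4/35; P(data | r = 4) = (3/7)(2/6)(1/5) = 1/35; P(data | r = 5) = (2/7)(1/6)(0/5) = 0; P(data | r = 6) = (1/7)(0/6) = 0.
Weighting by the prior gives 1/15 · 4/7 = 4/105, 4/15 · 2/7 = 8/105, 1/15 · 4/35 = 4/525, 2/15 · 1/35 = 2/525, 4/15 · 0 = 0, 1/5 · 0 = 0; these sum to 22/175.
By Bayes' rule, P(r = 3 | data) = (4/525) / (22/175) = 2/33.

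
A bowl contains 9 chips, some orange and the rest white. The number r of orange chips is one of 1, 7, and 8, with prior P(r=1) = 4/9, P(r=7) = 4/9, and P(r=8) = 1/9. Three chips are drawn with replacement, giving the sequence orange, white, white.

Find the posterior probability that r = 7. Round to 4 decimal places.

For each hypothesis, P(data | H) works out to: P(data | r = 1) = (1/9)(8/9)(8/9) = 0.087791; P(data | r = 7) = (7/9)(2/9)(2/9) = 0.038409; P(data | r = 8) = (8/9)(1/9)(1/9) = 0.010974.
The prior-weighted likelihoods are 4/9 · 0.087791 = 0.039018, 4/9 · 0.038409 = 0.017071, 1/9 · 0.010974 = 0.0012193; these sum to 0.057308.
So P(r = 7 | data) = (0.017071) / (0.057308) = 0.29787.

0.2979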